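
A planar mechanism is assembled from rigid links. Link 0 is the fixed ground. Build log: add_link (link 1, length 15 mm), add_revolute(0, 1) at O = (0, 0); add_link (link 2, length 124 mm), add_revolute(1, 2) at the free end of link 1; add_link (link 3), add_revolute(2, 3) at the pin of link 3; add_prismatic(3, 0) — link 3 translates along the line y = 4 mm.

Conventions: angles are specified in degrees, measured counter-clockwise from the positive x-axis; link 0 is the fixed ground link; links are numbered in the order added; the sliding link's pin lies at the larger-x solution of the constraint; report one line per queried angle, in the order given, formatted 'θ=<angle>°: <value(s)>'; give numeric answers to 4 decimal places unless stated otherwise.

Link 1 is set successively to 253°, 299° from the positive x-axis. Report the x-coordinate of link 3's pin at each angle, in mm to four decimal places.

geometry: r = 15 mm, L = 124 mm, e = 4 mm
θ=253°: crank pin P = (r cos θ, r sin θ) = (-4.385576, -14.344571)
θ=253°: h = r sin θ − e = -14.344571 − 4 = -18.344571
θ=253°: x = r cos θ + √(L² − h²) = -4.385576 + 122.635544 = 118.249969
θ=299°: crank pin P = (r cos θ, r sin θ) = (7.272144, -13.119296)
θ=299°: h = r sin θ − e = -13.119296 − 4 = -17.119296
θ=299°: x = r cos θ + √(L² − h²) = 7.272144 + 122.812580 = 130.084724

θ=253°: 118.2500
θ=299°: 130.0847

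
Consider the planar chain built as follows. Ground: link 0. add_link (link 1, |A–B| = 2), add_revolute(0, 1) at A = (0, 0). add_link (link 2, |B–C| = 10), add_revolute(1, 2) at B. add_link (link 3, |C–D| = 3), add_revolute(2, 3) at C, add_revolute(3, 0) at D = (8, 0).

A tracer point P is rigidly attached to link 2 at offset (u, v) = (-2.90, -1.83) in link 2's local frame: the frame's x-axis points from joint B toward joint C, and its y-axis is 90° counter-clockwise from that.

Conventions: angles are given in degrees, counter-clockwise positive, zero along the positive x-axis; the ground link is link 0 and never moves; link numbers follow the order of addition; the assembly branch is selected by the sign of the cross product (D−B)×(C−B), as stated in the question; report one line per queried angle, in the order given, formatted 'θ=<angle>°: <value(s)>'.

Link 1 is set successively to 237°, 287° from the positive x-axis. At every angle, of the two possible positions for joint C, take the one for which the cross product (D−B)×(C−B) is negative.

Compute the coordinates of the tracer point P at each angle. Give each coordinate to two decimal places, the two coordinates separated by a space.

A=(0,0), D=(8.00,0)
θ=237°: B = A + 2.00·(cos237°, sin237°) = (-1.0893, -1.6773)
θ=237°: |BD| = 9.2428
θ=237°: circle(B,10.00) ∩ circle(D,3.00): a=9.5442, h=2.9848
θ=237°:   candidates: C₊=(7.7547,2.9900) cross=27.588; C₋=(8.8381,-2.8806) cross=-27.588
θ=237°:   branch - wants cross < 0 → take C=(8.8381,-2.8806) (cross=-27.588)
θ=237°: ex = (C−B)/|BC| = (0.9927,-0.1203); ey = (0.1203,0.9927)
θ=237°: P = B + -2.90·ex + -1.83·ey = (-4.1884,-3.1451)
θ=287°: B = A + 2.00·(cos287°, sin287°) = (0.5847, -1.9126)
θ=287°: |BD| = 7.6579
θ=287°: circle(B,10.00) ∩ circle(D,3.00): a=9.7705, h=2.1300
θ=287°:   candidates: C₊=(9.5136,2.5902) cross=16.312; C₋=(10.5776,-1.5349) cross=-16.312
θ=287°:   branch - wants cross < 0 → take C=(10.5776,-1.5349) (cross=-16.312)
θ=287°: ex = (C−B)/|BC| = (0.9993,0.0378); ey = (-0.0378,0.9993)
θ=287°: P = B + -2.90·ex + -1.83·ey = (-2.2441,-3.8508)

θ=237°: -4.19 -3.15
θ=287°: -2.24 -3.85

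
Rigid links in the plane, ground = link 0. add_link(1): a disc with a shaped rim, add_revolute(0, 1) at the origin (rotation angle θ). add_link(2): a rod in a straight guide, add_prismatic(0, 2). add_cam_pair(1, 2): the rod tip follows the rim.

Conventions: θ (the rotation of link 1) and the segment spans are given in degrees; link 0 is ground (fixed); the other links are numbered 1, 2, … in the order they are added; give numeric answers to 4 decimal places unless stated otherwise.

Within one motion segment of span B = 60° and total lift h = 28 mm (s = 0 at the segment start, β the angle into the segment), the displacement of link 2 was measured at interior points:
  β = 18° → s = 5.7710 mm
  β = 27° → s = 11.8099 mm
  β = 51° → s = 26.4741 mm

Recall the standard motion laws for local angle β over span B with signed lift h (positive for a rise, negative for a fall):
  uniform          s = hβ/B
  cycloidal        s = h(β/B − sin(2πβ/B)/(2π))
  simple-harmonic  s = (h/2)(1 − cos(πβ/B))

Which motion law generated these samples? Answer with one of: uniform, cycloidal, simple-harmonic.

candidates at β/B = r: uniform s = h·r (linear in β); cycloidal s = h·(r − sin(2πr)/(2π)); simple-harmonic s = (h/2)(1 − cos(πr))
β=18°: printed 5.7710 | uniform 8.4000, cycloidal 4.1618, simple-harmonic 5.7710
β=27°: printed 11.8099 | uniform 12.6000, cycloidal 11.2229, simple-harmonic 11.8099
β=51°: printed 26.4741 | uniform 23.8000, cycloidal 27.4053, simple-harmonic 26.4741
only one law matches every sample → simple-harmonic

simple-harmonic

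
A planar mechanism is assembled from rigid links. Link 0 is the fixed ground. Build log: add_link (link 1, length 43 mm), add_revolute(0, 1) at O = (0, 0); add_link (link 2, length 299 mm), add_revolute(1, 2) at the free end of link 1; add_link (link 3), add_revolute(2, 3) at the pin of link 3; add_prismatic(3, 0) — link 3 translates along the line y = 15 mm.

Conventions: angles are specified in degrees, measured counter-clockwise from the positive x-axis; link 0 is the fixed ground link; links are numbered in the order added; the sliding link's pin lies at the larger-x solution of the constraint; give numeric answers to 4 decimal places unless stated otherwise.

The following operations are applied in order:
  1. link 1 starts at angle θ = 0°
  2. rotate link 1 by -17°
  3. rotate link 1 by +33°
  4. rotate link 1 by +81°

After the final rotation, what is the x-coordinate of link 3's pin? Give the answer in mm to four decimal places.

geometry: r = 43 mm, L = 299 mm, e = 15 mm; θ starts at 0°
rotate link 1 by -17°: θ ← 0° -17° = -17°
rotate link 1 by +33°: θ ← -17° +33° = 16°
rotate link 1 by +81°: θ ← 16° +81° = 97°
crank pin P = (r cos θ, r sin θ) = (-5.240382, 42.679485)
h = r sin θ − e = 42.679485 − 15 = 27.679485
x = r cos θ + √(L² − h²) = -5.240382 + 297.716050 = 292.475668

292.4757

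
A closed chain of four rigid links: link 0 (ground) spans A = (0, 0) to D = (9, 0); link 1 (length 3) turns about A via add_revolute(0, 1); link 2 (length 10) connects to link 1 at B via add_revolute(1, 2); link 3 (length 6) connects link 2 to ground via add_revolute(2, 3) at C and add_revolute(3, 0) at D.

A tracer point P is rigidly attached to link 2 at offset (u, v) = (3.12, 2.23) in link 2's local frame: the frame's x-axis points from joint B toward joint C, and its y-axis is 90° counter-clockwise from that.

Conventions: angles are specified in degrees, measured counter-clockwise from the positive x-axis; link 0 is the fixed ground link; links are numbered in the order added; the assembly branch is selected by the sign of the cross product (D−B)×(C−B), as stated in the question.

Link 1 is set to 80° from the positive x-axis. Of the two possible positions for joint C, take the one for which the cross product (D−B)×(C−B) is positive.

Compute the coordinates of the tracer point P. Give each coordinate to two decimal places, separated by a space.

A=(0,0), D=(9.00,0)
B = A + 3.00·(cos80°, sin80°) = (0.5209, 2.9544)
|BD| = 8.9790
circle(B,10.00) ∩ circle(D,6.00): a=8.0534, h=5.9282
  candidates: C₊=(10.0765,5.9026) cross=53.229; C₋=(6.1753,-5.2935) cross=-53.229
  branch + wants cross > 0 → take C=(10.0765,5.9026) (cross=53.229)
ex = (C−B)/|BC| = (0.9556,0.2948); ey = (-0.2948,0.9556)
P = B + 3.12·ex + 2.23·ey = (2.8448,6.0051)

2.84 6.01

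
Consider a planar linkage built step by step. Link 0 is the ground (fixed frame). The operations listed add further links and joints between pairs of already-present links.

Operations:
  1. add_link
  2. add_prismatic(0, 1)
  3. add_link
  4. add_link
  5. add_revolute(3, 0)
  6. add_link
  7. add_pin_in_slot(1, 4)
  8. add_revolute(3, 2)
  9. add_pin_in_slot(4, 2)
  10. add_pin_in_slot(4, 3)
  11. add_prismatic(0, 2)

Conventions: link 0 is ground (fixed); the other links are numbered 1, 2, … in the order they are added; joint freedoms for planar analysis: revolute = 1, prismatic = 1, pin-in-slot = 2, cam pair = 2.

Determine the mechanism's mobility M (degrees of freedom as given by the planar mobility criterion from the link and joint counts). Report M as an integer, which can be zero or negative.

link 0 = ground. State L|J1|J2 = 1|0|0
+link1  2|0|0
P(0,1) f=1→J1  2|1|0
+link2  3|1|0
+link3  4|1|0
R(3,0) f=1→J1  4|2|0
+link4  5|2|0
PS(1,4) f=2→J2  5|2|1
R(3,2) f=1→J1  5|3|1
PS(4,2) f=2→J2  5|3|2
PS(4,3) f=2→J2  5|3|3
P(0,2) f=1→J1  5|4|3
M = 3(5−1)−2·4−3 = 12−8−3 = 1

M = 1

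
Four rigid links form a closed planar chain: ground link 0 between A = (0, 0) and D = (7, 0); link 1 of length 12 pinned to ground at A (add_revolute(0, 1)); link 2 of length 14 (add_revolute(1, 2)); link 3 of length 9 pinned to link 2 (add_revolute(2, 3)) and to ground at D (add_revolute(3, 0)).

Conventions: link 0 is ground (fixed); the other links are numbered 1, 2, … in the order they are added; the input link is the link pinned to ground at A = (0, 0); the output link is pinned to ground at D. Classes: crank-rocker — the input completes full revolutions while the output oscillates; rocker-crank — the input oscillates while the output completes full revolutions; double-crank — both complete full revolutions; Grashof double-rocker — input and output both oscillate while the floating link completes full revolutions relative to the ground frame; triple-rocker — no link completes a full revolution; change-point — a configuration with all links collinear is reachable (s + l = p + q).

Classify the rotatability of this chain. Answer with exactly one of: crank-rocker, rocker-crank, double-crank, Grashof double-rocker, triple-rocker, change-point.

lengths: ground=7, input=12, coupler=14, output=9
sorted: s=7 (shortest), l=14 (longest), p+q=21
s + l = 21 vs p + q = 21
s + l = p + q → change-point (collinear configuration reachable)

change-point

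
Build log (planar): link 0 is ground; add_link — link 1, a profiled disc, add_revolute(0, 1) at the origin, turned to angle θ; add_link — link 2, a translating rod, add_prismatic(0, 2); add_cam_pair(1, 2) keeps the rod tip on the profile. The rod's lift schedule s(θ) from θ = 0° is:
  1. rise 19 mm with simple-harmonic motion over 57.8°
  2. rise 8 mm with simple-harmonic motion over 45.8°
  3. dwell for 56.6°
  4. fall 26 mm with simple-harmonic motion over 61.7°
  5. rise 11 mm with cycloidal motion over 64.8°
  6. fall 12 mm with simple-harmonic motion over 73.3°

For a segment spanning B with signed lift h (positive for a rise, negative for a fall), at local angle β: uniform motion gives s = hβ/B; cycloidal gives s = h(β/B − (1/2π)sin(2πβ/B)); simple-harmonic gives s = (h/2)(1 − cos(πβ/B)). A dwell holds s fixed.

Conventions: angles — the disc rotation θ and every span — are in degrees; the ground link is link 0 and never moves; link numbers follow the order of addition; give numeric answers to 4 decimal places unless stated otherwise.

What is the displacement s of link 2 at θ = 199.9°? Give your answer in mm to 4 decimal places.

seg 1 [0°–57.8°] simple-harmonic, h=19: full span → s += 19 → s = 19.0000
seg 2 [57.8°–103.6°] simple-harmonic, h=8: full span → s += 8 → s = 27.0000
seg 3 [103.6°–160.2°] dwell: s stays 27.0000
seg 4 [160.2°–221.9°] simple-harmonic, h=-26: θ=199.9° here. β=39.7, B=61.7. -26/2·(1 − cos(π·0.6434)) = -18.6618 → s = 8.3382

8.3382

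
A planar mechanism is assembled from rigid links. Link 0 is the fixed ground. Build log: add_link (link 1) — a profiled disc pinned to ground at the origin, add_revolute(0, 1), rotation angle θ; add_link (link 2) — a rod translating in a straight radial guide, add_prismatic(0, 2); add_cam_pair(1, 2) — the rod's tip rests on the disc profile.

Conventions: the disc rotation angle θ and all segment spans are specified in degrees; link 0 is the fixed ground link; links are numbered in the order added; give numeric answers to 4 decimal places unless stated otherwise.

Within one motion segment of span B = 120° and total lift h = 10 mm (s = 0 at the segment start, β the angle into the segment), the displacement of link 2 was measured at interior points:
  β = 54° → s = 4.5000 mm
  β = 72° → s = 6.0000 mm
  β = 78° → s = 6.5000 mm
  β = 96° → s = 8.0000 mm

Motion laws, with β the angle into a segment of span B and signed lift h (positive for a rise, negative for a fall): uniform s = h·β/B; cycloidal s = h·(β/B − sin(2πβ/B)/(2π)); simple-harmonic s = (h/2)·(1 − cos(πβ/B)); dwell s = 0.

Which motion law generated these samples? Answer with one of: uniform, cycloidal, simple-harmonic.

candidates at β/B = r: uniform s = h·r (linear in β); cycloidal s = h·(r − sin(2πr)/(2π)); simple-harmonic s = (h/2)(1 − cos(πr))
β=54°: printed 4.5000 | uniform 4.5000, cycloidal 4.0082, simple-harmonic 4.2178
β=72°: printed 6.0000 | uniform 6.0000, cycloidal 6.9355, simple-harmonic 6.5451
β=78°: printed 6.5000 | uniform 6.5000, cycloidal 7.7876, simple-harmonic 7.2700
β=96°: printed 8.0000 | uniform 8.0000, cycloidal 9.5137, simple-harmonic 9.0451
only one law matches every sample → uniform

uniform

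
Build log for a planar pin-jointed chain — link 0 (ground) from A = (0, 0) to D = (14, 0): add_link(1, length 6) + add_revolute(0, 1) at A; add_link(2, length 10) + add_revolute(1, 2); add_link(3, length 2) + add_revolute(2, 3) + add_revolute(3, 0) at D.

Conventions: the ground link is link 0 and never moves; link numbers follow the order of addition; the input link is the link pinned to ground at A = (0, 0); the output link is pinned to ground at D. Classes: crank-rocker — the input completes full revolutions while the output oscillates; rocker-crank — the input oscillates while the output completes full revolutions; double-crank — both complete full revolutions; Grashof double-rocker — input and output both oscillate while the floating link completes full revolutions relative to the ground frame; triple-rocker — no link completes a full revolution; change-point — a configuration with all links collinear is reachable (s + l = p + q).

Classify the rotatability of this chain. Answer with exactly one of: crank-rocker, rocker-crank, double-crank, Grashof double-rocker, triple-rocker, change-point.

lengths: ground=14, input=6, coupler=10, output=2
sorted: s=2 (shortest), l=14 (longest), p+q=16
s + l = 16 vs p + q = 16
s + l = p + q → change-point (collinear configuration reachable)

change-point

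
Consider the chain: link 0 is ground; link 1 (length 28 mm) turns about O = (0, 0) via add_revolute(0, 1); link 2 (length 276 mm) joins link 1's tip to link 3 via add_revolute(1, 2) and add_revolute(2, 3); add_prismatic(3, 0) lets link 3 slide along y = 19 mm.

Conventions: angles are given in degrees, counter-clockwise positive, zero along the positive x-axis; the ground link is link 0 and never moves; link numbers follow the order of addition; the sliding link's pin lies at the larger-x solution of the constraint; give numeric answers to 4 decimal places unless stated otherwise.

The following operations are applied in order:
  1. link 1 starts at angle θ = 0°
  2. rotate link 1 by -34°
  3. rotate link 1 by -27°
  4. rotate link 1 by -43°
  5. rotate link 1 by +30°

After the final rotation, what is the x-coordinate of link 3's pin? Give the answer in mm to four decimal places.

geometry: r = 28 mm, L = 276 mm, e = 19 mm; θ starts at 0°
rotate link 1 by -34°: θ ← 0° -34° = -34°
rotate link 1 by -27°: θ ← -34° -27° = -61°
rotate link 1 by -43°: θ ← -61° -43° = -104°
rotate link 1 by +30°: θ ← -104° +30° = -74°
crank pin P = (r cos θ, r sin θ) = (7.717846, -26.915327)
h = r sin θ − e = -26.915327 − 19 = -45.915327
x = r cos θ + √(L² − h²) = 7.717846 + 272.153969 = 279.871815

279.8718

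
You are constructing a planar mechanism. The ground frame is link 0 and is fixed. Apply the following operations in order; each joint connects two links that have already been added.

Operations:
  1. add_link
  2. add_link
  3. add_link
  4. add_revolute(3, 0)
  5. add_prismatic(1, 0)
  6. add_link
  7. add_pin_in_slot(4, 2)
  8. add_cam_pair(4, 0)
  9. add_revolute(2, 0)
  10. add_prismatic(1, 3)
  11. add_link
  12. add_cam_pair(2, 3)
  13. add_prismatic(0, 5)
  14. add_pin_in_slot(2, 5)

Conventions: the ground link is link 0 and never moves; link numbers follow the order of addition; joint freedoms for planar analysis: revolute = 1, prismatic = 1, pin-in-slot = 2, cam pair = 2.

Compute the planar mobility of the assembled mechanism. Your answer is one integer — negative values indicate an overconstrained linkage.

link 0 = ground. State L|J1|J2 = 1|0|0
+link1  2|0|0
+link2  3|0|0
+link3  4|0|0
R(3,0) f=1→J1  4|1|0
P(1,0) f=1→J1  4|2|0
+link4  5|2|0
PS(4,2) f=2→J2  5|2|1
C(4,0) f=2→J2  5|2|2
R(2,0) f=1→J1  5|3|2
P(1,3) f=1→J1  5|4|2
+link5  6|4|2
C(2,3) f=2→J2  6|4|3
P(0,5) f=1→J1  6|5|3
PS(2,5) f=2→J2  6|5|4
M = 3(6−1)−2·5−4 = 15−10−4 = 1

M = 1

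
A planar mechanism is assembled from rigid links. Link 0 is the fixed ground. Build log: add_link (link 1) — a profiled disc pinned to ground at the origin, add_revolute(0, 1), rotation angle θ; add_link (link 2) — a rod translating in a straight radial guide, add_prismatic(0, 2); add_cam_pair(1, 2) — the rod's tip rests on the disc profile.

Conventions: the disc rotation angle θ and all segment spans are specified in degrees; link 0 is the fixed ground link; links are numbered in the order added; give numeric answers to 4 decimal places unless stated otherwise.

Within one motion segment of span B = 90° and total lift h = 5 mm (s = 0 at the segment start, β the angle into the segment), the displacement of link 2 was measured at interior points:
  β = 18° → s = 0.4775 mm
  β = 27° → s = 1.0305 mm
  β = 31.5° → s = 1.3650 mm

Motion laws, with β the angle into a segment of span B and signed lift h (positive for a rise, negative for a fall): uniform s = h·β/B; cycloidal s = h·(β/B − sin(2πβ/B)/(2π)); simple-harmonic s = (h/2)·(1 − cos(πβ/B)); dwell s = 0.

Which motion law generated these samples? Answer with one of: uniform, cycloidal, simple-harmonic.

candidates at β/B = r: uniform s = h·r (linear in β); cycloidal s = h·(r − sin(2πr)/(2π)); simple-harmonic s = (h/2)(1 − cos(πr))
β=18°: printed 0.4775 | uniform 1.0000, cycloidal 0.2432, simple-harmonic 0.4775
β=27°: printed 1.0305 | uniform 1.5000, cycloidal 0.7432, simple-harmonic 1.0305
β=31.5°: printed 1.3650 | uniform 1.7500, cycloidal 1.1062, simple-harmonic 1.3650
only one law matches every sample → simple-harmonic

simple-harmonic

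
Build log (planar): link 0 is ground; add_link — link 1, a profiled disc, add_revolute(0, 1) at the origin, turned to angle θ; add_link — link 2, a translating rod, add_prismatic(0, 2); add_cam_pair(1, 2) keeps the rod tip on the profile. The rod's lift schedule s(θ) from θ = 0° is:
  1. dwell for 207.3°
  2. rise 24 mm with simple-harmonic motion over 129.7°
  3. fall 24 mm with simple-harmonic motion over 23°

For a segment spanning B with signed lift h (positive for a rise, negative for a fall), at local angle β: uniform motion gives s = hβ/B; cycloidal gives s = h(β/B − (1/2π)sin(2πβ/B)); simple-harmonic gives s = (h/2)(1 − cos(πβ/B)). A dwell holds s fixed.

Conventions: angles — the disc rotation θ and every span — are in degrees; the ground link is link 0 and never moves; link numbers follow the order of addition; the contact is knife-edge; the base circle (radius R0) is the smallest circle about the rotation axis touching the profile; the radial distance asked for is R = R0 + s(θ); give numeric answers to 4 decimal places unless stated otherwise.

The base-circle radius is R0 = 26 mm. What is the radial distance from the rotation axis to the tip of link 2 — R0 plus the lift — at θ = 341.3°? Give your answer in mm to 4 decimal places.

seg 1 [0°–207.3°] dwell: s stays 0.0000
seg 2 [207.3°–337°] simple-harmonic, h=24: full span → s += 24 → s = 24.0000
seg 3 [337°–360°] simple-harmonic, h=-24: θ=341.3° here. β=4.3, B=23. -24/2·(1 − cos(π·0.1870)) = -2.0110 → s = 21.9890
R = R0 + s = 26 + 21.9890 = 47.9890

47.9890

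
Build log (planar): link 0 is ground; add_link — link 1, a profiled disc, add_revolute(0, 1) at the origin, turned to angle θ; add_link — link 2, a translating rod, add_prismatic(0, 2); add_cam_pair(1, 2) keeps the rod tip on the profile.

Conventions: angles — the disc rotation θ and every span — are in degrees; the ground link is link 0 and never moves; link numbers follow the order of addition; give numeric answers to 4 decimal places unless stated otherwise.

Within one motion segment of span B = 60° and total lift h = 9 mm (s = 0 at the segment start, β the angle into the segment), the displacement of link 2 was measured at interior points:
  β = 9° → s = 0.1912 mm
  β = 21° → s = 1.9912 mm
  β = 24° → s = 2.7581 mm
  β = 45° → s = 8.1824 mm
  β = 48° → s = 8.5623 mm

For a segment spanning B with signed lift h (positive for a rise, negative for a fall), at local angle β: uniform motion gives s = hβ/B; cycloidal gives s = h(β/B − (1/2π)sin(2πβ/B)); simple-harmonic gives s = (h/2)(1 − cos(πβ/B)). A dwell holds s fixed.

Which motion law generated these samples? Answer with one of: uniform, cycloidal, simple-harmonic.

candidates at β/B = r: uniform s = h·r (linear in β); cycloidal s = h·(r − sin(2πr)/(2π)); simple-harmonic s = (h/2)(1 − cos(πr))
β=9°: printed 0.1912 | uniform 1.3500, cycloidal 0.1912, simple-harmonic 0.4905
β=21°: printed 1.9912 | uniform 3.1500, cycloidal 1.9912, simple-harmonic 2.4570
β=24°: printed 2.7581 | uniform 3.6000, cycloidal 2.7581, simple-harmonic 3.1094
β=45°: printed 8.1824 | uniform 6.7500, cycloidal 8.1824, simple-harmonic 7.6820
β=48°: printed 8.5623 | uniform 7.2000, cycloidal 8.5623, simple-harmonic 8.1406
only one law matches every sample → cycloidal

cycloidal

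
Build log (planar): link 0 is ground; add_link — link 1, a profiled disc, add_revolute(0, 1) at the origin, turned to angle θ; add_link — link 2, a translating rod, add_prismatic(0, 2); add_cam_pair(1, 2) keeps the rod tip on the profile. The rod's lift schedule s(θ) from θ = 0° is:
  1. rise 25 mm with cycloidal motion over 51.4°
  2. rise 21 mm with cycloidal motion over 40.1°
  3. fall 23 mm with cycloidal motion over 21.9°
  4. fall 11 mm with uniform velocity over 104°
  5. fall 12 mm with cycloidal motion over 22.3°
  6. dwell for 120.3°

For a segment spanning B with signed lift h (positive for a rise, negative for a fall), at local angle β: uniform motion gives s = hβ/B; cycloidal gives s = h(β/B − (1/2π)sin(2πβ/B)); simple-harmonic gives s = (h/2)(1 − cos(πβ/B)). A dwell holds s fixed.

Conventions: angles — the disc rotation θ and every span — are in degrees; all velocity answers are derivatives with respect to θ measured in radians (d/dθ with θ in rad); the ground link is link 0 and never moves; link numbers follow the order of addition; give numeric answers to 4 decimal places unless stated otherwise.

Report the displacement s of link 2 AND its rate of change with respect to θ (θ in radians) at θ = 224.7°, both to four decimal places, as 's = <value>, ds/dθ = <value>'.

seg 1 [0°–51.4°] cycloidal, h=25: full span → s += 25 → s = 25.0000
seg 2 [51.4°–91.5°] cycloidal, h=21: full span → s += 21 → s = 46.0000
seg 3 [91.5°–113.4°] cycloidal, h=-23: full span → s += -23 → s = 23.0000
seg 4 [113.4°–217.4°] uniform, h=-11: full span → s += -11 → s = 12.0000
seg 5 [217.4°–239.7°] cycloidal, h=-12: θ=224.7° here. β=7.3, B=22.3. -12·(0.3274 − sin(2π·0.3274)/(2π)) = -2.2396 → s = 9.7604
velocity in seg [217.4°–239.7°] (cycloidal), θ in radians: β = 7.3° = 0.1274 rad, B = 22.3° = 0.3892 rad; ds/dθ = (h/B)(1 − cos(2πβ/B)) = ((-12)/0.3892)(1 − cos(2π·0.3274)) = -45.233975 mm/rad

s = 9.7604, ds/dθ = -45.2340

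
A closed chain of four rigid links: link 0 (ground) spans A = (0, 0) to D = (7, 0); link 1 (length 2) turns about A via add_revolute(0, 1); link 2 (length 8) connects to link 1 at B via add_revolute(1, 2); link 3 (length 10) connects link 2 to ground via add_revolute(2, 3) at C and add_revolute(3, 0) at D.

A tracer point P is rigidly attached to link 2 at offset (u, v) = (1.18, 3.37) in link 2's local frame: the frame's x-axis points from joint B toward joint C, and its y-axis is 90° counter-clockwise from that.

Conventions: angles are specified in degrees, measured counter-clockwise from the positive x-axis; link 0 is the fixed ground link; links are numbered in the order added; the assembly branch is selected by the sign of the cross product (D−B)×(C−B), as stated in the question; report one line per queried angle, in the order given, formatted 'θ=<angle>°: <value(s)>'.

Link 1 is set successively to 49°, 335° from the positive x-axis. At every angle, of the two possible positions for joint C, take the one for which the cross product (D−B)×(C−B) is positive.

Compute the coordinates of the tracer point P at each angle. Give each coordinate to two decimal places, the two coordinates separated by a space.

A=(0,0), D=(7.00,0)
θ=49°: B = A + 2.00·(cos49°, sin49°) = (1.3121, 1.5094)
θ=49°: |BD| = 5.8848
θ=49°: circle(B,8.00) ∩ circle(D,10.00): a=-0.1164, h=7.9992
θ=49°:   candidates: C₊=(3.2514,9.2708) cross=47.073; C₋=(-0.8521,-6.1923) cross=-47.073
θ=49°:   branch + wants cross > 0 → take C=(3.2514,9.2708) (cross=47.073)
θ=49°: ex = (C−B)/|BC| = (0.2424,0.9702); ey = (-0.9702,0.2424)
θ=49°: P = B + 1.18·ex + 3.37·ey = (-1.6713,3.4711)
θ=335°: B = A + 2.00·(cos335°, sin335°) = (1.8126, -0.8452)
θ=335°: |BD| = 5.2558
θ=335°: circle(B,8.00) ∩ circle(D,10.00): a=-0.7969, h=7.9602
θ=335°:   candidates: C₊=(-0.2541,6.8832) cross=41.837; C₋=(2.3063,-8.8300) cross=-41.837
θ=335°:   branch + wants cross > 0 → take C=(-0.2541,6.8832) (cross=41.837)
θ=335°: ex = (C−B)/|BC| = (-0.2583,0.9661); ey = (-0.9661,-0.2583)
θ=335°: P = B + 1.18·ex + 3.37·ey = (-1.7478,-0.5759)

θ=49°: -1.67 3.47
θ=335°: -1.75 -0.58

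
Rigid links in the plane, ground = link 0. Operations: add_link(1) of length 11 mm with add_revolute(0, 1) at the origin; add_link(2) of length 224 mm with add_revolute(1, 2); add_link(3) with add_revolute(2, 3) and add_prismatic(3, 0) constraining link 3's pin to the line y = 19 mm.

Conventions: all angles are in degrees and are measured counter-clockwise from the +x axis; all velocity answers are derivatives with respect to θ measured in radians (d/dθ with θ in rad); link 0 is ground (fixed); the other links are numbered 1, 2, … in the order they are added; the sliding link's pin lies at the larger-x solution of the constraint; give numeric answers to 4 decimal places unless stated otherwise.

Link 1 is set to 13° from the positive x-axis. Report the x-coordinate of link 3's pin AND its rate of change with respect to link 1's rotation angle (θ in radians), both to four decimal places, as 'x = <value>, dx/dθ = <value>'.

geometry: r = 11 mm, L = 224 mm, e = 19 mm
crank pin P = (r cos θ, r sin θ) = (10.718071, 2.474462)
h = r sin θ − e = 2.474462 − 19 = -16.525538
x = r cos θ + √(L² − h²) = 10.718071 + 223.389585 = 234.107655
dx/dθ = −r sin θ − h·r cos θ/√(L² − h²) (θ in radians; h = -16.525538) = -1.681578

x = 234.1077, dx/dθ = -1.6816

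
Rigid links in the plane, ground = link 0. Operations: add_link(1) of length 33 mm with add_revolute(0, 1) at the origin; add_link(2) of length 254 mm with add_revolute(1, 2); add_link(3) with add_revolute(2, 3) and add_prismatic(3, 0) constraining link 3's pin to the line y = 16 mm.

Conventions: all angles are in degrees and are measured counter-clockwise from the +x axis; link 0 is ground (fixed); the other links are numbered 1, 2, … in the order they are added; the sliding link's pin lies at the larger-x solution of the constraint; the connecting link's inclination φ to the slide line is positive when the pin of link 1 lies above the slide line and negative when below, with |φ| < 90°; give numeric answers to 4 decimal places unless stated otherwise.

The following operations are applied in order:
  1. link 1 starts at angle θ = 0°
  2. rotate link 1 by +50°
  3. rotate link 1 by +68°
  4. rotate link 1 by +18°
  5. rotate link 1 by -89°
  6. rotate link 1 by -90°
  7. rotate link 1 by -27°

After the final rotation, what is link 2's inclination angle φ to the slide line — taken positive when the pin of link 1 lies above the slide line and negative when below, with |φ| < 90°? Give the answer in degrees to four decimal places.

geometry: r = 33 mm, L = 254 mm, e = 16 mm; θ starts at 0°
rotate link 1 by +50°: θ ← 0° +50° = 50°
rotate link 1 by +68°: θ ← 50° +68° = 118°
rotate link 1 by +18°: θ ← 118° +18° = 136°
rotate link 1 by -89°: θ ← 136° -89° = 47°
rotate link 1 by -90°: θ ← 47° -90° = -43°
rotate link 1 by -27°: θ ← -43° -27° = -70°
h = r sin θ − e = -31.009856 − 16 = -47.009856
sin φ = h / L = -47.009856 / 254 = -0.18507818
φ = arcsin(-0.18507818) = -10.665690°

-10.6657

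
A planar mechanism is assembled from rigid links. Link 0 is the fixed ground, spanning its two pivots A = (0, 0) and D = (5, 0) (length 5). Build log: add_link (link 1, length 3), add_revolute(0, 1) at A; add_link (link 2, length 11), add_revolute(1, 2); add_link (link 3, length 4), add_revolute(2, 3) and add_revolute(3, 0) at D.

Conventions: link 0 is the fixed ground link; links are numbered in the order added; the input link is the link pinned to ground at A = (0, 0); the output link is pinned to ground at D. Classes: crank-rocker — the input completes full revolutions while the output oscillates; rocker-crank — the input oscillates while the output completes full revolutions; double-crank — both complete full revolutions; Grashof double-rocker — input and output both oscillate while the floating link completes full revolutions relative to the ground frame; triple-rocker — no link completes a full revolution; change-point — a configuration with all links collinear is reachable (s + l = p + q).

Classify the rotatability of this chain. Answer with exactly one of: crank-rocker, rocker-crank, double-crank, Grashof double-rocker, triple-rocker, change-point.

lengths: ground=5, input=3, coupler=11, output=4
sorted: s=3 (shortest), l=11 (longest), p+q=9
s + l = 14 vs p + q = 9
s + l > p + q → non-Grashof → no link fully rotates → triple-rocker

triple-rocker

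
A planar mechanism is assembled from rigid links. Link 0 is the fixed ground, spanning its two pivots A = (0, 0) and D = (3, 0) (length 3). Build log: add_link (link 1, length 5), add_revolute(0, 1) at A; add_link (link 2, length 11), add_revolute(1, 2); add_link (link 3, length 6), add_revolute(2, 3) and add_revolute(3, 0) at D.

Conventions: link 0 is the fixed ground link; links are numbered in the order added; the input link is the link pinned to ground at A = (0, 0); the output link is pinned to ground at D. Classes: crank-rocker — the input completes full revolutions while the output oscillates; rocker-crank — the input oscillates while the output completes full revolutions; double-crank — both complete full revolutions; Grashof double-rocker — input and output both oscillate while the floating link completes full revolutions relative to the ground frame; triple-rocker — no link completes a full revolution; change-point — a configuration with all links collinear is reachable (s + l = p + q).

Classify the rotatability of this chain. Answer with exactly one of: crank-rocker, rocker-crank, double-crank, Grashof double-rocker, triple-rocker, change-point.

lengths: ground=3, input=5, coupler=11, output=6
sorted: s=3 (shortest), l=11 (longest), p+q=11
s + l = 14 vs p + q = 11
s + l > p + q → non-Grashof → no link fully rotates → triple-rocker

triple-rocker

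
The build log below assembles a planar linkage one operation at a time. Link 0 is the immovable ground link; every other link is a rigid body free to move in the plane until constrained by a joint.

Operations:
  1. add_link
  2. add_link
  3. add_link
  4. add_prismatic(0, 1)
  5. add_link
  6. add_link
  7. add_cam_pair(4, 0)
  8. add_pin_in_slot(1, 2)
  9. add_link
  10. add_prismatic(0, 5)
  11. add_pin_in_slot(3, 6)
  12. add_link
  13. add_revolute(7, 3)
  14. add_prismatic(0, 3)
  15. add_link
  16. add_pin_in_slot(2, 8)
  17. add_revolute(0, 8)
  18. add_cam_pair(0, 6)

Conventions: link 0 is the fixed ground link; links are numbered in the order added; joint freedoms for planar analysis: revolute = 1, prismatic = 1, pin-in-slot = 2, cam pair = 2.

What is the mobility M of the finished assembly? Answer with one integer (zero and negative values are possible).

ground; <1,0,0>
#1 <2,0,0>
#2 <3,0,0>
#3 <4,0,0>
P:0↔1 J1 <4,1,0>
#4 <5,1,0>
#5 <6,1,0>
C:4↔0 J2 <6,1,1>
PS:1↔2 J2 <6,1,2>
#6 <7,1,2>
P:0↔5 J1 <7,2,2>
PS:3↔6 J2 <7,2,3>
#7 <8,2,3>
R:7↔3 J1 <8,3,3>
P:0↔3 J1 <8,4,3>
#8 <9,4,3>
PS:2↔8 J2 <9,4,4>
R:0↔8 J1 <9,5,4>
C:0↔6 J2 <9,5,5>
3×8 − 2×5 − 1×5 = 9

M = 9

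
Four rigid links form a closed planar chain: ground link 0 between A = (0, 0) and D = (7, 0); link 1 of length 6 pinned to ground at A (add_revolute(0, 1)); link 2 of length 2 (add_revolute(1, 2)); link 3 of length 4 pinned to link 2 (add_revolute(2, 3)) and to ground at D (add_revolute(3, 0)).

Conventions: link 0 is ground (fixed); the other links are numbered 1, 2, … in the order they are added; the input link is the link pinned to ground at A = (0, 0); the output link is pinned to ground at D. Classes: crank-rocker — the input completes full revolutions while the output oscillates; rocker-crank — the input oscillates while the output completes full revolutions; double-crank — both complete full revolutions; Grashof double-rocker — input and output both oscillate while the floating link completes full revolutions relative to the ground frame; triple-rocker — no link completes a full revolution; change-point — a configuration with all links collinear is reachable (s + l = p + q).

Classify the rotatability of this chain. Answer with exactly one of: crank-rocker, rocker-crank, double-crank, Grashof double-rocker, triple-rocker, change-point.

lengths: ground=7, input=6, coupler=2, output=4
sorted: s=2 (shortest), l=7 (longest), p+q=10
s + l = 9 vs p + q = 10
s + l < p + q (Grashof) with shortest = coupler link → Grashof double-rocker

Grashof double-rocker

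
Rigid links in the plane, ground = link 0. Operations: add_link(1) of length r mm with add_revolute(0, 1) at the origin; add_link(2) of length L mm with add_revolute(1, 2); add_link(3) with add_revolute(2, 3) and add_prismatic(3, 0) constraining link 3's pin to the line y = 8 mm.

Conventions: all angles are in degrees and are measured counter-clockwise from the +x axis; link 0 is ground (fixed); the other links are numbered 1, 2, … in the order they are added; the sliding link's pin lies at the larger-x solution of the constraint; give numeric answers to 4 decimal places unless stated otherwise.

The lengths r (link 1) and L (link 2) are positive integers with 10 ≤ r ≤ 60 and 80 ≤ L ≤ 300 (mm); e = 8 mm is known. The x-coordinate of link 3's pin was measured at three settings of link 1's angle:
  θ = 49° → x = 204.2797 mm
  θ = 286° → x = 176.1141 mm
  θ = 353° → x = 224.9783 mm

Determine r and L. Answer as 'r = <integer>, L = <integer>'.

constraint per measurement: (x − r cos θ)² + (r sin θ − e)² = L²
subtracting the θ₁ and θ₂ equations cancels the r² and L² terms:
r = (x₁² − x₂²) / (2[(x₁cos θ₁ + e sin θ₁) − (x₂cos θ₂ + e sin θ₂)]) = 54.0001 → r = 54
L² = (x₁ − r cos θ₁)² + (r sin θ₁ − e)² = 29584.0163 → L = 172.0000 → L = 172
check at θ₃=353°: x = 224.9783 (printed 224.9783) ✓

r = 54, L = 172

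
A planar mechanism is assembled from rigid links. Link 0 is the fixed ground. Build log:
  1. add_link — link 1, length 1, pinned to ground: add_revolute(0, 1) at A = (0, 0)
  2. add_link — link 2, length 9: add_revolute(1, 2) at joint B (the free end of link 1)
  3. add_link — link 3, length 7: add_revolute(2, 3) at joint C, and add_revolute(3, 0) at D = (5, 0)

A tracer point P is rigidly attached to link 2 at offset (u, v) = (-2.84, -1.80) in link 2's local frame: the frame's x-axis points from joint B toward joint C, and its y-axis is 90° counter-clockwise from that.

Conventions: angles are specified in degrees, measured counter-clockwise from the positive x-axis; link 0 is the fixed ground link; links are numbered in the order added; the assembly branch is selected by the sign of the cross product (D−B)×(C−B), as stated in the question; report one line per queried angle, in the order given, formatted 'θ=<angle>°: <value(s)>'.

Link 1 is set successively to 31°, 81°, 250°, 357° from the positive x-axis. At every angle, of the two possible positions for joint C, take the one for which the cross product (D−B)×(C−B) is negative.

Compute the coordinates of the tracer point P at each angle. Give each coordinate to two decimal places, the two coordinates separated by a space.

A=(0,0), D=(5.00,0)
θ=31°: B = A + 1.00·(cos31°, sin31°) = (0.8572, 0.5150)
θ=31°: |BD| = 4.1747
θ=31°: circle(B,9.00) ∩ circle(D,7.00): a=5.9200, h=6.7790
θ=31°:   candidates: C₊=(7.5682,6.5119) cross=28.300; C₋=(5.8956,-6.9425) cross=-28.300
θ=31°:   branch - wants cross < 0 → take C=(5.8956,-6.9425) (cross=-28.300)
θ=31°: ex = (C−B)/|BC| = (0.5598,-0.8286); ey = (0.8286,0.5598)
θ=31°: P = B + -2.84·ex + -1.80·ey = (-2.2242,1.8606)
θ=81°: B = A + 1.00·(cos81°, sin81°) = (0.1564, 0.9877)
θ=81°: |BD| = 4.9432
θ=81°: circle(B,9.00) ∩ circle(D,7.00): a=5.7084, h=6.9581
θ=81°:   candidates: C₊=(7.1400,6.6649) cross=34.395; C₋=(4.3594,-6.9706) cross=-34.395
θ=81°:   branch - wants cross < 0 → take C=(4.3594,-6.9706) (cross=-34.395)
θ=81°: ex = (C−B)/|BC| = (0.4670,-0.8843); ey = (0.8843,0.4670)
θ=81°: P = B + -2.84·ex + -1.80·ey = (-2.7615,2.6584)
θ=250°: B = A + 1.00·(cos250°, sin250°) = (-0.3420, -0.9397)
θ=250°: |BD| = 5.4240
θ=250°: circle(B,9.00) ∩ circle(D,7.00): a=5.6619, h=6.9960
θ=250°:   candidates: C₊=(4.0222,6.9314) cross=37.946; C₋=(6.4462,-6.8490) cross=-37.946
θ=250°:   branch - wants cross < 0 → take C=(6.4462,-6.8490) (cross=-37.946)
θ=250°: ex = (C−B)/|BC| = (0.7543,-0.6566); ey = (0.6566,0.7543)
θ=250°: P = B + -2.84·ex + -1.80·ey = (-3.6659,-0.4326)
θ=357°: B = A + 1.00·(cos357°, sin357°) = (0.9986, -0.0523)
θ=357°: |BD| = 4.0017
θ=357°: circle(B,9.00) ∩ circle(D,7.00): a=5.9991, h=6.7090
θ=357°:   candidates: C₊=(6.9095,6.7345) cross=26.847; C₋=(7.0850,-6.6823) cross=-26.847
θ=357°:   branch - wants cross < 0 → take C=(7.0850,-6.6823) (cross=-26.847)
θ=357°: ex = (C−B)/|BC| = (0.6763,-0.7367); ey = (0.7367,0.6763)
θ=357°: P = B + -2.84·ex + -1.80·ey = (-2.2479,0.8225)

θ=31°: -2.22 1.86
θ=81°: -2.76 2.66
θ=250°: -3.67 -0.43
θ=357°: -2.25 0.82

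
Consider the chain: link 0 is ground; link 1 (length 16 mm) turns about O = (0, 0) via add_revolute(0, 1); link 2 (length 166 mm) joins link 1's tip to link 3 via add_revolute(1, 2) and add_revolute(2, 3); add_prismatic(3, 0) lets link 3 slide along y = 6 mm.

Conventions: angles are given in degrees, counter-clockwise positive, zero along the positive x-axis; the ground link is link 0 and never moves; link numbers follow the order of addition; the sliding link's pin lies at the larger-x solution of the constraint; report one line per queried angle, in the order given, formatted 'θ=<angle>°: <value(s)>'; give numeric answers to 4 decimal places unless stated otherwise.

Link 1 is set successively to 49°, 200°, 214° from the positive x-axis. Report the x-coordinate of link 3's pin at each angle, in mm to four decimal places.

geometry: r = 16 mm, L = 166 mm, e = 6 mm
θ=49°: crank pin P = (r cos θ, r sin θ) = (10.496944, 12.075353)
θ=49°: h = r sin θ − e = 12.075353 − 6 = 6.075353
θ=49°: x = r cos θ + √(L² − h²) = 10.496944 + 165.888788 = 176.385733
θ=200°: crank pin P = (r cos θ, r sin θ) = (-15.035082, -5.472322)
θ=200°: h = r sin θ − e = -5.472322 − 6 = -11.472322
θ=200°: x = r cos θ + √(L² − h²) = -15.035082 + 165.603097 = 150.568015
θ=214°: crank pin P = (r cos θ, r sin θ) = (-13.264601, -8.947086)
θ=214°: h = r sin θ − e = -8.947086 − 6 = -14.947086
θ=214°: x = r cos θ + √(L² − h²) = -13.264601 + 165.325693 = 152.061091

θ=49°: 176.3857
θ=200°: 150.5680
θ=214°: 152.0611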